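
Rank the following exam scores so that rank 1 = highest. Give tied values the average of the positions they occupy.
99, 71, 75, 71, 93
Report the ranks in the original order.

Sorted (descending): 99, 93, 75, 71, 71
The 2 values of 71 occupy positions 4–5 → average rank (4+5)/2 = 4.5.

1, 4.5, 3, 4.5, 2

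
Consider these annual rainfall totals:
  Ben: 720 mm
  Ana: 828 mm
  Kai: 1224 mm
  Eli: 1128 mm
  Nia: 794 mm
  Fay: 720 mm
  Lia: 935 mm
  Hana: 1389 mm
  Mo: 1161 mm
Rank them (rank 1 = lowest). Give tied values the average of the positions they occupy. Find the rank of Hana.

9

Sorted (ascending): 720, 720, 794, 828, 935, 1128, 1161, 1224, 1389
The 2 values of 720 occupy positions 1–2 → average rank (1+2)/2 = 1.5.
Hana has value 1389 mm → rank 9.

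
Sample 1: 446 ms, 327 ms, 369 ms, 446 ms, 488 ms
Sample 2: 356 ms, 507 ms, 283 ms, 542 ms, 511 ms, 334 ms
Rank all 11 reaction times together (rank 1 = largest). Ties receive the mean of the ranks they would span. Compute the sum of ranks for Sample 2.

Sorted (descending): 542, 511, 507, 488, 446, 446, 369, 356, 334, 327, 283
The 2 values of 446 occupy positions 5–6 → average rank (5+6)/2 = 5.5.
Sample 2 values → pooled ranks: 356→8, 507→3, 283→11, 542→1, 511→2, 334→9
Rank sum = 8 + 3 + 11 + 1 + 2 + 9 = 34

34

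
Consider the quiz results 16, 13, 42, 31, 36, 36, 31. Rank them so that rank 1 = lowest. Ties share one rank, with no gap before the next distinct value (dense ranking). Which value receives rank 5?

42

Sorted (ascending): 13, 16, 31, 31, 36, 36, 42
The 2 values of 31 share dense rank 3.
The 2 values of 36 share dense rank 4.
Remaining distinct values take the next consecutive integers.
Rank 5 → value 42.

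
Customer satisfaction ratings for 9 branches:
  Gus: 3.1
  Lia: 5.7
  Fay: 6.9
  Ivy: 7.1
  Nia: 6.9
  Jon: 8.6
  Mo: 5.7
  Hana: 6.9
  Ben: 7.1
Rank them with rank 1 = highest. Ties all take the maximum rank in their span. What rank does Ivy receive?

Sorted (descending): 8.6, 7.1, 7.1, 6.9, 6.9, 6.9, 5.7, 5.7, 3.1
The 2 values of 7.1 occupy positions 2–3 → each gets rank 3.
The 3 values of 6.9 occupy positions 4–6 → each gets rank 6.
The 2 values of 5.7 occupy positions 7–8 → each gets rank 8.
Ivy has value 7.1 → rank 3.

3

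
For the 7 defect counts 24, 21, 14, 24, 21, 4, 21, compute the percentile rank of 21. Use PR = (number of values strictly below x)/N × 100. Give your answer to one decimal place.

N = 7.
Strictly below 21: 2. Equal to 21: 3.
PR = 2/7 × 100 = 28.6

28.6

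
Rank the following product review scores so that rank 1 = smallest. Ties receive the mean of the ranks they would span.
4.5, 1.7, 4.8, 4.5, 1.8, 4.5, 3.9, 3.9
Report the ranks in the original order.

Sorted (ascending): 1.7, 1.8, 3.9, 3.9, 4.5, 4.5, 4.5, 4.8
The 2 values of 3.9 occupy positions 3–4 → average rank (3+4)/2 = 3.5.
The 3 values of 4.5 occupy positions 5–7 → average rank 6.

6, 1, 8, 6, 2, 6, 3.5, 3.5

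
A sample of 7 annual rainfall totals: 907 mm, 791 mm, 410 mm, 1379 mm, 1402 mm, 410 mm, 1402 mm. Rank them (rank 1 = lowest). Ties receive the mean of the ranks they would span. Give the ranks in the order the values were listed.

Sorted (ascending): 410, 410, 791, 907, 1379, 1402, 1402
The 2 values of 410 occupy positions 1–2 → average rank (1+2)/2 = 1.5.
The 2 values of 1402 occupy positions 6–7 → average rank (6+7)/2 = 6.5.

4, 3, 1.5, 5, 6.5, 1.5, 6.5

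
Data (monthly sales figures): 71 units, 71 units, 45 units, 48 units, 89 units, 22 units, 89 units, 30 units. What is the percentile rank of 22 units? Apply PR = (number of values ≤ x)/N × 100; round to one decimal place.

N = 8.
Strictly below 22: 0. Equal to 22: 1.
PR = 1/8 × 100 = 12.5

12.5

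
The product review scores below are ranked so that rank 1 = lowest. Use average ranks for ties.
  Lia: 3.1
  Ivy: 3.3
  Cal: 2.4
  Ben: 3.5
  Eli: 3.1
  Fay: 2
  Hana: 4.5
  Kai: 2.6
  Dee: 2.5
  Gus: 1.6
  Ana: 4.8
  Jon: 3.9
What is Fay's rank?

2

Sorted (ascending): 1.6, 2, 2.4, 2.5, 2.6, 3.1, 3.1, 3.3, 3.5, 3.9, 4.5, 4.8
The 2 values of 3.1 occupy positions 6–7 → average rank (6+7)/2 = 6.5.
Fay has value 2 → rank 2.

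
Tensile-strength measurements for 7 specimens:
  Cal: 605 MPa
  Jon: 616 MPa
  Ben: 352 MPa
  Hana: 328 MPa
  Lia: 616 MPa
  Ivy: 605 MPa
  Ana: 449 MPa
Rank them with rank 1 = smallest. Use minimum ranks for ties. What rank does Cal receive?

4

Sorted (ascending): 328, 352, 449, 605, 605, 616, 616
The 2 values of 605 occupy positions 4–5 → each gets rank 4.
The 2 values of 616 occupy positions 6–7 → each gets rank 6.
Cal has value 605 MPa → rank 4.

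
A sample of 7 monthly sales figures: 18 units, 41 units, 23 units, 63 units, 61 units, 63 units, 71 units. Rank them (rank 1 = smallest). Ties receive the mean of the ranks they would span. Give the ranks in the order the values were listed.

1, 3, 2, 5.5, 4, 5.5, 7

Sorted (ascending): 18, 23, 41, 61, 63, 63, 71
The 2 values of 63 occupy positions 5–6 → average rank (5+6)/2 = 5.5.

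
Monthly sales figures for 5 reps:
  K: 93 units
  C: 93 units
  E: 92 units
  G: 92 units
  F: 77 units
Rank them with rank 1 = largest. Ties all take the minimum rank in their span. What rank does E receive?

Sorted (descending): 93, 93, 92, 92, 77
The 2 values of 93 occupy positions 1–2 → each gets rank 1.
The 2 values of 92 occupy positions 3–4 → each gets rank 3.
E has value 92 units → rank 3.

3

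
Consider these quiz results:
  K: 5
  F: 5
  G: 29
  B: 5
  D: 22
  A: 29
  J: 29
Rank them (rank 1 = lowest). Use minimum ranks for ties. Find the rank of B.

Sorted (ascending): 5, 5, 5, 22, 29, 29, 29
The 3 values of 5 occupy positions 1–3 → each gets rank 1.
The 3 values of 29 occupy positions 5–7 → each gets rank 5.
B has value 5 → rank 1.

1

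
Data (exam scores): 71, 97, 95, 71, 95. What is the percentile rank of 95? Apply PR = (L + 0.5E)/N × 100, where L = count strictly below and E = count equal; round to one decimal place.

N = 5.
Strictly below 95: 2. Equal to 95: 2.
PR = (2 + 0.5·2)/5 × 100 = 60.0

60.0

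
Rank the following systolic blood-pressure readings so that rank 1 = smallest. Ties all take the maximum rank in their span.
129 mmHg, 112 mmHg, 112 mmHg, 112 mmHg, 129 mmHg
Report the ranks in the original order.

5, 3, 3, 3, 5

Sorted (ascending): 112, 112, 112, 129, 129
The 3 values of 112 occupy positions 1–3 → each gets rank 3.
The 2 values of 129 occupy positions 4–5 → each gets rank 5.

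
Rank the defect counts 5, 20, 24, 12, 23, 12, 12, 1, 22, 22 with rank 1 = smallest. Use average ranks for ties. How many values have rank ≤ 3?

2

Sorted (ascending): 1, 5, 12, 12, 12, 20, 22, 22, 23, 24
The 3 values of 12 occupy positions 3–5 → average rank 4.
The 2 values of 22 occupy positions 7–8 → average rank (7+8)/2 = 7.5.
Ranks ≤ 3: {1, 2} → 2 values.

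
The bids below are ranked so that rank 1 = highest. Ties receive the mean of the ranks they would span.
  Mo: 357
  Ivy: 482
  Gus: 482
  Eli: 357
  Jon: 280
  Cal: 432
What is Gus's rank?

Sorted (descending): 482, 482, 432, 357, 357, 280
The 2 values of 482 occupy positions 1–2 → average rank (1+2)/2 = 1.5.
The 2 values of 357 occupy positions 4–5 → average rank (4+5)/2 = 4.5.
Gus has value 482 → rank 1.5.

1.5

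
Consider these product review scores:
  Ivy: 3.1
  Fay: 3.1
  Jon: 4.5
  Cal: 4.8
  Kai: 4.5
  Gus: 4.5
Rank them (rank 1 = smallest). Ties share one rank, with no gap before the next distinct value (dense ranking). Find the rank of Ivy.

Sorted (ascending): 3.1, 3.1, 4.5, 4.5, 4.5, 4.8
The 2 values of 3.1 share dense rank 1.
The 3 values of 4.5 share dense rank 2.
Remaining distinct values take the next consecutive integers.
Ivy has value 3.1 → rank 1.

1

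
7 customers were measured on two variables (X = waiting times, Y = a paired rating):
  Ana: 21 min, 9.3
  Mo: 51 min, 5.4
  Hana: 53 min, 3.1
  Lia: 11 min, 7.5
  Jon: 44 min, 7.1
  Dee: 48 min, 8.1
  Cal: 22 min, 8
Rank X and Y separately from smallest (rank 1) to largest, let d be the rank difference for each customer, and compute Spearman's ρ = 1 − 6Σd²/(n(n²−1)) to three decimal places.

Ranks of variable 1: 2, 6, 7, 1, 4, 5, 3
Ranks of variable 2: 7, 2, 1, 4, 3, 6, 5
d = r₁ − r₂: -5, 4, 6, -3, 1, -1, -2
d²: 25, 16, 36, 9, 1, 1, 4; Σd² = 92
ρ = 1 − 6·92/(7·48) = 1 − 552/336 = -0.643

-0.643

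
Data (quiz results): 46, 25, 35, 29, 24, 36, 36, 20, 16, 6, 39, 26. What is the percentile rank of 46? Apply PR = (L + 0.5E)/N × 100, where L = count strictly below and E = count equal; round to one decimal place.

95.8

N = 12.
Strictly below 46: 11. Equal to 46: 1.
PR = (11 + 0.5·1)/12 × 100 = 95.8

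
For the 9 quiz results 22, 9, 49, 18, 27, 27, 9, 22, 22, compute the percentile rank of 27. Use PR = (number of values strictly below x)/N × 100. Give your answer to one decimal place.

66.7

N = 9.
Strictly below 27: 6. Equal to 27: 2.
PR = 6/9 × 100 = 66.7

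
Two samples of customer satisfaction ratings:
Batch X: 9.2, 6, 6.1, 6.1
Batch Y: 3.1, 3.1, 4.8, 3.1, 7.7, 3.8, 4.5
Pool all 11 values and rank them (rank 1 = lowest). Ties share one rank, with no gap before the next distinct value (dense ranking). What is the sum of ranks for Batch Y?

Sorted (ascending): 3.1, 3.1, 3.1, 3.8, 4.5, 4.8, 6, 6.1, 6.1, 7.7, 9.2
The 3 values of 3.1 share dense rank 1.
The 2 values of 6.1 share dense rank 6.
Remaining distinct values take the next consecutive integers.
Batch Y values → pooled ranks: 3.1→1, 3.1→1, 4.8→4, 3.1→1, 7.7→7, 3.8→2, 4.5→3
Rank sum = 1 + 1 + 4 + 1 + 7 + 2 + 3 = 19

19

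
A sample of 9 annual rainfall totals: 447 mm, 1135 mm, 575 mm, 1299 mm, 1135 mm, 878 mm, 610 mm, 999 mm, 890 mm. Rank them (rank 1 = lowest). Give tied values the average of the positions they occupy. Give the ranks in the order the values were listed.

Sorted (ascending): 447, 575, 610, 878, 890, 999, 1135, 1135, 1299
The 2 values of 1135 occupy positions 7–8 → average rank (7+8)/2 = 7.5.

1, 7.5, 2, 9, 7.5, 4, 3, 6, 5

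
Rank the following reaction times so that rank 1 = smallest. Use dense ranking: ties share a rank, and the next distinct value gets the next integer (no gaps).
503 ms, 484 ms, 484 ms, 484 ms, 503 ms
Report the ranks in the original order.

2, 1, 1, 1, 2

Sorted (ascending): 484, 484, 484, 503, 503
The 3 values of 484 share dense rank 1.
The 2 values of 503 share dense rank 2.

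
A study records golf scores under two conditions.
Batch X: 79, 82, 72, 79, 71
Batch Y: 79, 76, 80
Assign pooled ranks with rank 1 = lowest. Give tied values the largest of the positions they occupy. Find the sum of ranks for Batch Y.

16

Sorted (ascending): 71, 72, 76, 79, 79, 79, 80, 82
The 3 values of 79 occupy positions 4–6 → each gets rank 6.
Batch Y values → pooled ranks: 79→6, 76→3, 80→7
Rank sum = 6 + 3 + 7 = 16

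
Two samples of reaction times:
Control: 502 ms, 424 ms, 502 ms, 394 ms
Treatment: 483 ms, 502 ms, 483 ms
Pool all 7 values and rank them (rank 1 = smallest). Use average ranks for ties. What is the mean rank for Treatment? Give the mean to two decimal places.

4.33

Sorted (ascending): 394, 424, 483, 483, 502, 502, 502
The 2 values of 483 occupy positions 3–4 → average rank (3+4)/2 = 3.5.
The 3 values of 502 occupy positions 5–7 → average rank 6.
Treatment values → pooled ranks: 483→3.5, 502→6, 483→3.5
Mean rank = (3.5 + 6 + 3.5) / 3 = 4.33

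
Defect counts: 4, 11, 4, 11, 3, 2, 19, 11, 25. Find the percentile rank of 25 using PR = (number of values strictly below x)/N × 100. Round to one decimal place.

88.9

N = 9.
Strictly below 25: 8. Equal to 25: 1.
PR = 8/9 × 100 = 88.9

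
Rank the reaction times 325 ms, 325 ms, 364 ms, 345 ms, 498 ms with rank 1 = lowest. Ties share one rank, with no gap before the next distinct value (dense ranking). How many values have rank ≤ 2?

Sorted (ascending): 325, 325, 345, 364, 498
The 2 values of 325 share dense rank 1.
Remaining distinct values take the next consecutive integers.
Ranks ≤ 2: {1, 1, 2} → 3 values.

3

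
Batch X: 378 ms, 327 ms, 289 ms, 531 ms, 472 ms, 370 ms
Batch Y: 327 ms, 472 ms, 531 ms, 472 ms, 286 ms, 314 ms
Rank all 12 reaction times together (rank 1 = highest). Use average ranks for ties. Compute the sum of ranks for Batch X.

38

Sorted (descending): 531, 531, 472, 472, 472, 378, 370, 327, 327, 314, 289, 286
The 2 values of 531 occupy positions 1–2 → average rank (1+2)/2 = 1.5.
The 3 values of 472 occupy positions 3–5 → average rank 4.
The 2 values of 327 occupy positions 8–9 → average rank (8+9)/2 = 8.5.
Batch X values → pooled ranks: 378→6, 327→8.5, 289→11, 531→1.5, 472→4, 370→7
Rank sum = 6 + 8.5 + 11 + 1.5 + 4 + 7 = 38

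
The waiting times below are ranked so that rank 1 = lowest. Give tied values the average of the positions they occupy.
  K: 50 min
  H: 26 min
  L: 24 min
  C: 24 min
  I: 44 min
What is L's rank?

1.5

Sorted (ascending): 24, 24, 26, 44, 50
The 2 values of 24 occupy positions 1–2 → average rank (1+2)/2 = 1.5.
L has value 24 min → rank 1.5.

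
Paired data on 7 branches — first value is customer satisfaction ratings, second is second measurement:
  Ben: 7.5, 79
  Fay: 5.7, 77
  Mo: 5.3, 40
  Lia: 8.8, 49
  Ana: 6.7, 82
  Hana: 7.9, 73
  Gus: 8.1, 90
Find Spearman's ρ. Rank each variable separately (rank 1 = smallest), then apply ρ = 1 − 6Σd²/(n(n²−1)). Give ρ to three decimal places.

Ranks of variable 1: 4, 2, 1, 7, 3, 5, 6
Ranks of variable 2: 5, 4, 1, 2, 6, 3, 7
d = r₁ − r₂: -1, -2, 0, 5, -3, 2, -1
d²: 1, 4, 0, 25, 9, 4, 1; Σd² = 44
ρ = 1 − 6·44/(7·48) = 1 − 264/336 = 0.214

0.214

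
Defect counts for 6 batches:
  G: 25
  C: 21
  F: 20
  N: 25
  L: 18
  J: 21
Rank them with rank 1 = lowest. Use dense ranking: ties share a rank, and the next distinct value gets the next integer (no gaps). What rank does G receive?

Sorted (ascending): 18, 20, 21, 21, 25, 25
The 2 values of 21 share dense rank 3.
The 2 values of 25 share dense rank 4.
Remaining distinct values take the next consecutive integers.
G has value 25 → rank 4.

4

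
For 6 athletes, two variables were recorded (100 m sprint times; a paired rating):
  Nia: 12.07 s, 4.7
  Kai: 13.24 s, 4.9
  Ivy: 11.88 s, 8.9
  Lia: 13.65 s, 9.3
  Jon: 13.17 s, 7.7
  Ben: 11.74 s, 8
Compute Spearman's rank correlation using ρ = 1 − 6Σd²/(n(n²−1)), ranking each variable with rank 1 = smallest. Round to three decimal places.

0.086

Ranks of variable 1: 3, 5, 2, 6, 4, 1
Ranks of variable 2: 1, 2, 5, 6, 3, 4
d = r₁ − r₂: 2, 3, -3, 0, 1, -3
d²: 4, 9, 9, 0, 1, 9; Σd² = 32
ρ = 1 − 6·32/(6·35) = 1 − 192/210 = 0.086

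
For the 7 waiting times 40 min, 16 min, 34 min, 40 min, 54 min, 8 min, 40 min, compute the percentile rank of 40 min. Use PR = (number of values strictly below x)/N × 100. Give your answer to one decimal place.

N = 7.
Strictly below 40: 3. Equal to 40: 3.
PR = 3/7 × 100 = 42.9

42.9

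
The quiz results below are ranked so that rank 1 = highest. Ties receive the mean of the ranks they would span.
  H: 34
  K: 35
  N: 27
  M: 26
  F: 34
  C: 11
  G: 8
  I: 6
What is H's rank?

2.5

Sorted (descending): 35, 34, 34, 27, 26, 11, 8, 6
The 2 values of 34 occupy positions 2–3 → average rank (2+3)/2 = 2.5.
H has value 34 → rank 2.5.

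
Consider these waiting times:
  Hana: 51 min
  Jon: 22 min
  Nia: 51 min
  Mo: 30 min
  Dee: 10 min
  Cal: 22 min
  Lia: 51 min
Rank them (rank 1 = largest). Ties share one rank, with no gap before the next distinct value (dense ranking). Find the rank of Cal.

Sorted (descending): 51, 51, 51, 30, 22, 22, 10
The 3 values of 51 share dense rank 1.
The 2 values of 22 share dense rank 3.
Remaining distinct values take the next consecutive integers.
Cal has value 22 min → rank 3.

3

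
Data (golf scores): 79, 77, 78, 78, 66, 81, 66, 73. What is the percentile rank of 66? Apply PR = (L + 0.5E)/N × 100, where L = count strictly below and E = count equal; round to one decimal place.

12.5

N = 8.
Strictly below 66: 0. Equal to 66: 2.
PR = (0 + 0.5·2)/8 × 100 = 12.5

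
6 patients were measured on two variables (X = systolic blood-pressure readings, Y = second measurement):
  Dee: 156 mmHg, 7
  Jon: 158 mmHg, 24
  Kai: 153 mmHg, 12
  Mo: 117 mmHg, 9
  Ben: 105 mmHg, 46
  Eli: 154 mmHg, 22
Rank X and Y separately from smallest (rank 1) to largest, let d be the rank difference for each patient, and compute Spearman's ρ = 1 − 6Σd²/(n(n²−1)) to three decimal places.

-0.200

Ranks of variable 1: 5, 6, 3, 2, 1, 4
Ranks of variable 2: 1, 5, 3, 2, 6, 4
d = r₁ − r₂: 4, 1, 0, 0, -5, 0
d²: 16, 1, 0, 0, 25, 0; Σd² = 42
ρ = 1 − 6·42/(6·35) = 1 − 252/210 = -0.200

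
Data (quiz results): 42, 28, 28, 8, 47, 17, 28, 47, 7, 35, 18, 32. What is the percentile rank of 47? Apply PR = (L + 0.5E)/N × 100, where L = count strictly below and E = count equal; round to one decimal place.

91.7

N = 12.
Strictly below 47: 10. Equal to 47: 2.
PR = (10 + 0.5·2)/12 × 100 = 91.7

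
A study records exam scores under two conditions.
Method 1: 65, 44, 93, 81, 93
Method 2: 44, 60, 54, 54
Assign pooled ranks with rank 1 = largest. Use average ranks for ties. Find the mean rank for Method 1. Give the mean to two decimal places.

Sorted (descending): 93, 93, 81, 65, 60, 54, 54, 44, 44
The 2 values of 93 occupy positions 1–2 → average rank (1+2)/2 = 1.5.
The 2 values of 54 occupy positions 6–7 → average rank (6+7)/2 = 6.5.
The 2 values of 44 occupy positions 8–9 → average rank (8+9)/2 = 8.5.
Method 1 values → pooled ranks: 65→4, 44→8.5, 93→1.5, 81→3, 93→1.5
Mean rank = (4 + 8.5 + 1.5 + 3 + 1.5) / 5 = 3.70

3.70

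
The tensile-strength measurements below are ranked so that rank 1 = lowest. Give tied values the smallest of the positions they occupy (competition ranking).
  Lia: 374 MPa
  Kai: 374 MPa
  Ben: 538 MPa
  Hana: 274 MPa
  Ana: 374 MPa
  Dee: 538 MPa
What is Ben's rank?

5

Sorted (ascending): 274, 374, 374, 374, 538, 538
The 3 values of 374 occupy positions 2–4 → each gets rank 2.
The 2 values of 538 occupy positions 5–6 → each gets rank 5.
Ben has value 538 MPa → rank 5.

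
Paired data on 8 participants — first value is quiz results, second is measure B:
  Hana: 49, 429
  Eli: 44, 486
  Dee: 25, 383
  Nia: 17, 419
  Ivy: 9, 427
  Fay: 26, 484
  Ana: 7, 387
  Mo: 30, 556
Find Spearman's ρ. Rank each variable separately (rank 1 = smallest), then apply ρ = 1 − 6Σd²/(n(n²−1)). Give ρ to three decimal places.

Ranks of variable 1: 8, 7, 4, 3, 2, 5, 1, 6
Ranks of variable 2: 5, 7, 1, 3, 4, 6, 2, 8
d = r₁ − r₂: 3, 0, 3, 0, -2, -1, -1, -2
d²: 9, 0, 9, 0, 4, 1, 1, 4; Σd² = 28
ρ = 1 − 6·28/(8·63) = 1 − 168/504 = 0.667

0.667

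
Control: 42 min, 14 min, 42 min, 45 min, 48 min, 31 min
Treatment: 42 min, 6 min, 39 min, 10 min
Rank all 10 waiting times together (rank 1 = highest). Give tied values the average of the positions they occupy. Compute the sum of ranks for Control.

Sorted (descending): 48, 45, 42, 42, 42, 39, 31, 14, 10, 6
The 3 values of 42 occupy positions 3–5 → average rank 4.
Control values → pooled ranks: 42→4, 14→8, 42→4, 45→2, 48→1, 31→7
Rank sum = 4 + 8 + 4 + 2 + 1 + 7 = 26

26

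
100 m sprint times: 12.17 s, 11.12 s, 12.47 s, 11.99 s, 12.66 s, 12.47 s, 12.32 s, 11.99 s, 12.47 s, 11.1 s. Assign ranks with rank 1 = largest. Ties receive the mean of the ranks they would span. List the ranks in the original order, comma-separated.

Sorted (descending): 12.66, 12.47, 12.47, 12.47, 12.32, 12.17, 11.99, 11.99, 11.12, 11.1
The 3 values of 12.47 occupy positions 2–4 → average rank 3.
The 2 values of 11.99 occupy positions 7–8 → average rank (7+8)/2 = 7.5.

6, 9, 3, 7.5, 1, 3, 5, 7.5, 3, 10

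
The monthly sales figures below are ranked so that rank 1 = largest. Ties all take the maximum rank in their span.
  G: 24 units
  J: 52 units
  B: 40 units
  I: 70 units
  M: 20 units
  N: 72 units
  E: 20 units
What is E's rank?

7

Sorted (descending): 72, 70, 52, 40, 24, 20, 20
The 2 values of 20 occupy positions 6–7 → each gets rank 7.
E has value 20 units → rank 7.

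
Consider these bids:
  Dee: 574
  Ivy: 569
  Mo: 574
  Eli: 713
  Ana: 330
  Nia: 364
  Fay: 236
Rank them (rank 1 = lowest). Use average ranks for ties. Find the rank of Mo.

Sorted (ascending): 236, 330, 364, 569, 574, 574, 713
The 2 values of 574 occupy positions 5–6 → average rank (5+6)/2 = 5.5.
Mo has value 574 → rank 5.5.

5.5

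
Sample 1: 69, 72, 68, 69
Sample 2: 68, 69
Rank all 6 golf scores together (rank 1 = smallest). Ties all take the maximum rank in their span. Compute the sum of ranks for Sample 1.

18

Sorted (ascending): 68, 68, 69, 69, 69, 72
The 2 values of 68 occupy positions 1–2 → each gets rank 2.
The 3 values of 69 occupy positions 3–5 → each gets rank 5.
Sample 1 values → pooled ranks: 69→5, 72→6, 68→2, 69→5
Rank sum = 5 + 6 + 2 + 5 = 18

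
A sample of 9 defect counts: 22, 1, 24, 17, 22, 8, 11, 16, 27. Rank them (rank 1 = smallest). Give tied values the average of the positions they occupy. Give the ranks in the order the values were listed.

Sorted (ascending): 1, 8, 11, 16, 17, 22, 22, 24, 27
The 2 values of 22 occupy positions 6–7 → average rank (6+7)/2 = 6.5.

6.5, 1, 8, 5, 6.5, 2, 3, 4, 9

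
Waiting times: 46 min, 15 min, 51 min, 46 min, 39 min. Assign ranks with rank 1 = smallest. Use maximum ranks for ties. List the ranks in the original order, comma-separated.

4, 1, 5, 4, 2

Sorted (ascending): 15, 39, 46, 46, 51
The 2 values of 46 occupy positions 3–4 → each gets rank 4.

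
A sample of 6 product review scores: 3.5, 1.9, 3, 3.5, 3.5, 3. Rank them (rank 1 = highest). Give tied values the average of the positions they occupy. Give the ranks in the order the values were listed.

2, 6, 4.5, 2, 2, 4.5

Sorted (descending): 3.5, 3.5, 3.5, 3, 3, 1.9
The 3 values of 3.5 occupy positions 1–3 → average rank 2.
The 2 values of 3 occupy positions 4–5 → average rank (4+5)/2 = 4.5.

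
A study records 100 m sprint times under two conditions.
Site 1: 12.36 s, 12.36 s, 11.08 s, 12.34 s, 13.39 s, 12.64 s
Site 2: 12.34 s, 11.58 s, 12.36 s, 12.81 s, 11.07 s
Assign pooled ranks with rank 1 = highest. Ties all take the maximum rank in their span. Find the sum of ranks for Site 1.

Sorted (descending): 13.39, 12.81, 12.64, 12.36, 12.36, 12.36, 12.34, 12.34, 11.58, 11.08, 11.07
The 3 values of 12.36 occupy positions 4–6 → each gets rank 6.
The 2 values of 12.34 occupy positions 7–8 → each gets rank 8.
Site 1 values → pooled ranks: 12.36→6, 12.36→6, 11.08→10, 12.34→8, 13.39→1, 12.64→3
Rank sum = 6 + 6 + 10 + 8 + 1 + 3 = 34

34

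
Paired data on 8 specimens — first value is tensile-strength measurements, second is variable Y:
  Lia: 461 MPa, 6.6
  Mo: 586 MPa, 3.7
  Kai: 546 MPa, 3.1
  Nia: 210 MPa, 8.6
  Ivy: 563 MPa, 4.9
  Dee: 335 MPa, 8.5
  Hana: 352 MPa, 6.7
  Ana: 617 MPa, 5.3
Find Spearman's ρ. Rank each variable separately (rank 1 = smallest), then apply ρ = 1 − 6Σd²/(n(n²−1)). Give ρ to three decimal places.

Ranks of variable 1: 4, 7, 5, 1, 6, 2, 3, 8
Ranks of variable 2: 5, 2, 1, 8, 3, 7, 6, 4
d = r₁ − r₂: -1, 5, 4, -7, 3, -5, -3, 4
d²: 1, 25, 16, 49, 9, 25, 9, 16; Σd² = 150
ρ = 1 − 6·150/(8·63) = 1 − 900/504 = -0.786

-0.786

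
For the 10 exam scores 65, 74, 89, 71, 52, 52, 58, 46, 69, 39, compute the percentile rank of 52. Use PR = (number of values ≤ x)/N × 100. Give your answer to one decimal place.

N = 10.
Strictly below 52: 2. Equal to 52: 2.
PR = 4/10 × 100 = 40.0

40.0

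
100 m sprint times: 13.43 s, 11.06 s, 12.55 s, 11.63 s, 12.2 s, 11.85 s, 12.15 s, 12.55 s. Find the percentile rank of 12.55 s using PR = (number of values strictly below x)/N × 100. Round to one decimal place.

N = 8.
Strictly below 12.55: 5. Equal to 12.55: 2.
PR = 5/8 × 100 = 62.5

62.5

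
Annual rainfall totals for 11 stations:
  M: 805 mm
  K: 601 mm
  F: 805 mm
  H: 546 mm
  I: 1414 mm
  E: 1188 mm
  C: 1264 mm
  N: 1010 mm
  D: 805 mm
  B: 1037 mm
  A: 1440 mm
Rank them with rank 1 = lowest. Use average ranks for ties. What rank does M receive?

Sorted (ascending): 546, 601, 805, 805, 805, 1010, 1037, 1188, 1264, 1414, 1440
The 3 values of 805 occupy positions 3–5 → average rank 4.
M has value 805 mm → rank 4.

4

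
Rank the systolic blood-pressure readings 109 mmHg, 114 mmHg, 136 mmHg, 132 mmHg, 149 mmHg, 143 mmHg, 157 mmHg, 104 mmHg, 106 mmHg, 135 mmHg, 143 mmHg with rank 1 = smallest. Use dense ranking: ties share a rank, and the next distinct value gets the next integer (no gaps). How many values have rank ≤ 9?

Sorted (ascending): 104, 106, 109, 114, 132, 135, 136, 143, 143, 149, 157
The 2 values of 143 share dense rank 8.
Remaining distinct values take the next consecutive integers.
Ranks ≤ 9: {1, 2, 3, 4, 5, 6, 7, 8, 8, 9} → 10 values.

10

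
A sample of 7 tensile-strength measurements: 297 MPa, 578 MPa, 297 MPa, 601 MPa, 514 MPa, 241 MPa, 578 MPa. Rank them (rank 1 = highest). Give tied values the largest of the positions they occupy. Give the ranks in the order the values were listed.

Sorted (descending): 601, 578, 578, 514, 297, 297, 241
The 2 values of 578 occupy positions 2–3 → each gets rank 3.
The 2 values of 297 occupy positions 5–6 → each gets rank 6.

6, 3, 6, 1, 4, 7, 3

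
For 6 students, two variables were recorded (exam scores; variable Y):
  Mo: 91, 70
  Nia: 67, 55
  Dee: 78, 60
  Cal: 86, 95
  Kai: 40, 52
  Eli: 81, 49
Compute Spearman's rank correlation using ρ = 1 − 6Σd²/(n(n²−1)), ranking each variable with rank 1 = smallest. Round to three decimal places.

Ranks of variable 1: 6, 2, 3, 5, 1, 4
Ranks of variable 2: 5, 3, 4, 6, 2, 1
d = r₁ − r₂: 1, -1, -1, -1, -1, 3
d²: 1, 1, 1, 1, 1, 9; Σd² = 14
ρ = 1 − 6·14/(6·35) = 1 − 84/210 = 0.600

0.600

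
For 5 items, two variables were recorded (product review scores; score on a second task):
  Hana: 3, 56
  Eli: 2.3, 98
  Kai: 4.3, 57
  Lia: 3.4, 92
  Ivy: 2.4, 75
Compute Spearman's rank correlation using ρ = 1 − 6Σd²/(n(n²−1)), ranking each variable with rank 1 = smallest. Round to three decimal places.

-0.500

Ranks of variable 1: 3, 1, 5, 4, 2
Ranks of variable 2: 1, 5, 2, 4, 3
d = r₁ − r₂: 2, -4, 3, 0, -1
d²: 4, 16, 9, 0, 1; Σd² = 30
ρ = 1 − 6·30/(5·24) = 1 − 180/120 = -0.500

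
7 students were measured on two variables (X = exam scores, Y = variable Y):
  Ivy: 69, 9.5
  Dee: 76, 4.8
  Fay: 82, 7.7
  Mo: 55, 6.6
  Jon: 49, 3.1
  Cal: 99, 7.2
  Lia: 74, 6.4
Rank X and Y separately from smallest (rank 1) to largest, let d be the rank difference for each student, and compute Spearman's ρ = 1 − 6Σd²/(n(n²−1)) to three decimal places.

0.393

Ranks of variable 1: 3, 5, 6, 2, 1, 7, 4
Ranks of variable 2: 7, 2, 6, 4, 1, 5, 3
d = r₁ − r₂: -4, 3, 0, -2, 0, 2, 1
d²: 16, 9, 0, 4, 0, 4, 1; Σd² = 34
ρ = 1 − 6·34/(7·48) = 1 − 204/336 = 0.393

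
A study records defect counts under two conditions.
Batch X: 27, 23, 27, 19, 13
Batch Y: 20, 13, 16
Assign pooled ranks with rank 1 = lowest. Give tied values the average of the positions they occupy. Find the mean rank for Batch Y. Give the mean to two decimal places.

Sorted (ascending): 13, 13, 16, 19, 20, 23, 27, 27
The 2 values of 13 occupy positions 1–2 → average rank (1+2)/2 = 1.5.
The 2 values of 27 occupy positions 7–8 → average rank (7+8)/2 = 7.5.
Batch Y values → pooled ranks: 20→5, 13→1.5, 16→3
Mean rank = (5 + 1.5 + 3) / 3 = 3.17

3.17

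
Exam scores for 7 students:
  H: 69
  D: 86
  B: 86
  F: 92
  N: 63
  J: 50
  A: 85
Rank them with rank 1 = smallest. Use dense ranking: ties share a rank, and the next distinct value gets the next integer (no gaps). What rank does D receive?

5

Sorted (ascending): 50, 63, 69, 85, 86, 86, 92
The 2 values of 86 share dense rank 5.
Remaining distinct values take the next consecutive integers.
D has value 86 → rank 5.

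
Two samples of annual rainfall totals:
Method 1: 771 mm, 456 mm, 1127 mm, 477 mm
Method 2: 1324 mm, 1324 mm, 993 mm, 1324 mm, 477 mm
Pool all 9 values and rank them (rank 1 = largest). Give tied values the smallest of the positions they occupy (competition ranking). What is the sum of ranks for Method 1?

26

Sorted (descending): 1324, 1324, 1324, 1127, 993, 771, 477, 477, 456
The 3 values of 1324 occupy positions 1–3 → each gets rank 1.
The 2 values of 477 occupy positions 7–8 → each gets rank 7.
Method 1 values → pooled ranks: 771→6, 456→9, 1127→4, 477→7
Rank sum = 6 + 9 + 4 + 7 = 26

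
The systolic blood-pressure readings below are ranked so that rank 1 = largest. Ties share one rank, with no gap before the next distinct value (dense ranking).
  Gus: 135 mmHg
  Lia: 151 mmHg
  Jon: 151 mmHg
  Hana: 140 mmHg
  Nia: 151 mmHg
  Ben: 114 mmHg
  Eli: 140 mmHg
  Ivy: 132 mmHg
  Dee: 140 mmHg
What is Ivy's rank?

Sorted (descending): 151, 151, 151, 140, 140, 140, 135, 132, 114
The 3 values of 151 share dense rank 1.
The 3 values of 140 share dense rank 2.
Remaining distinct values take the next consecutive integers.
Ivy has value 132 mmHg → rank 4.

4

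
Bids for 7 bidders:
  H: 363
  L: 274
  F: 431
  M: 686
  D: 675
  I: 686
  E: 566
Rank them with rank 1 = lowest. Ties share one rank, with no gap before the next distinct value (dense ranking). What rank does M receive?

Sorted (ascending): 274, 363, 431, 566, 675, 686, 686
The 2 values of 686 share dense rank 6.
Remaining distinct values take the next consecutive integers.
M has value 686 → rank 6.

6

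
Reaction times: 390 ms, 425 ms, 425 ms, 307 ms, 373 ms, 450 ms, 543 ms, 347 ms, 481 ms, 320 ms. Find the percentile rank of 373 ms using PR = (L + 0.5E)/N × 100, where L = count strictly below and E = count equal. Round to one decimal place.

N = 10.
Strictly below 373: 3. Equal to 373: 1.
PR = (3 + 0.5·1)/10 × 100 = 35.0

35.0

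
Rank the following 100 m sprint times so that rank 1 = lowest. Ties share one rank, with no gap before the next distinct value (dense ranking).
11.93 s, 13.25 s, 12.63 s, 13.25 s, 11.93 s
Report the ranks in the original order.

1, 3, 2, 3, 1

Sorted (ascending): 11.93, 11.93, 12.63, 13.25, 13.25
The 2 values of 11.93 share dense rank 1.
The 2 values of 13.25 share dense rank 3.
Remaining distinct values take the next consecutive integers.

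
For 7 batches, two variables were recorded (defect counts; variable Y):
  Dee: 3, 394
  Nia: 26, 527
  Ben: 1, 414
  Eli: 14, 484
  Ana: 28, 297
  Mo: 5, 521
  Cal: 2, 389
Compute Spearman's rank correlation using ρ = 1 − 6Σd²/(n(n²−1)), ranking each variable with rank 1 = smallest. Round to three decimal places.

0.107

Ranks of variable 1: 3, 6, 1, 5, 7, 4, 2
Ranks of variable 2: 3, 7, 4, 5, 1, 6, 2
d = r₁ − r₂: 0, -1, -3, 0, 6, -2, 0
d²: 0, 1, 9, 0, 36, 4, 0; Σd² = 50
ρ = 1 − 6·50/(7·48) = 1 − 300/336 = 0.107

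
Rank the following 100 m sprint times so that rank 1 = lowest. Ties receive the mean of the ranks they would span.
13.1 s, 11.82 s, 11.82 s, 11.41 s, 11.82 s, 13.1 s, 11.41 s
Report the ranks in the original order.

6.5, 4, 4, 1.5, 4, 6.5, 1.5

Sorted (ascending): 11.41, 11.41, 11.82, 11.82, 11.82, 13.1, 13.1
The 2 values of 11.41 occupy positions 1–2 → average rank (1+2)/2 = 1.5.
The 3 values of 11.82 occupy positions 3–5 → average rank 4.
The 2 values of 13.1 occupy positions 6–7 → average rank (6+7)/2 = 6.5.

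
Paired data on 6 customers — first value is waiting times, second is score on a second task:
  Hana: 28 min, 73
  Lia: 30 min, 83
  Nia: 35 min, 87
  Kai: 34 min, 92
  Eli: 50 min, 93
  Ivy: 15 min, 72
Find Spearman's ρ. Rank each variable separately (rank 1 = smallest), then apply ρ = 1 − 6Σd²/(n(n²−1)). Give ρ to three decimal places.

0.943

Ranks of variable 1: 2, 3, 5, 4, 6, 1
Ranks of variable 2: 2, 3, 4, 5, 6, 1
d = r₁ − r₂: 0, 0, 1, -1, 0, 0
d²: 0, 0, 1, 1, 0, 0; Σd² = 2
ρ = 1 − 6·2/(6·35) = 1 − 12/210 = 0.943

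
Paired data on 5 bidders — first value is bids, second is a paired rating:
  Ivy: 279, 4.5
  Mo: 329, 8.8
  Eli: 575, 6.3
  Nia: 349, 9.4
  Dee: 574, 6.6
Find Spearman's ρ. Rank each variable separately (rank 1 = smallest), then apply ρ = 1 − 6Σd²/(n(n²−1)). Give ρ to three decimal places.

0.100

Ranks of variable 1: 1, 2, 5, 3, 4
Ranks of variable 2: 1, 4, 2, 5, 3
d = r₁ − r₂: 0, -2, 3, -2, 1
d²: 0, 4, 9, 4, 1; Σd² = 18
ρ = 1 − 6·18/(5·24) = 1 − 108/120 = 0.100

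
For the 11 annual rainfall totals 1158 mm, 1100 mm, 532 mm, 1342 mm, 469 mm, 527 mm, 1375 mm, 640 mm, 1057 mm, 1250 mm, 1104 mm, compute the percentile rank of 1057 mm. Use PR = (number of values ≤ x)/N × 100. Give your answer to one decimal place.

N = 11.
Strictly below 1057: 4. Equal to 1057: 1.
PR = 5/11 × 100 = 45.5

45.5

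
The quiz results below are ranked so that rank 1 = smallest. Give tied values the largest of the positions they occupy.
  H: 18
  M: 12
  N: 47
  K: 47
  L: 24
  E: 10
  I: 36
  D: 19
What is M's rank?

2

Sorted (ascending): 10, 12, 18, 19, 24, 36, 47, 47
The 2 values of 47 occupy positions 7–8 → each gets rank 8.
M has value 12 → rank 2.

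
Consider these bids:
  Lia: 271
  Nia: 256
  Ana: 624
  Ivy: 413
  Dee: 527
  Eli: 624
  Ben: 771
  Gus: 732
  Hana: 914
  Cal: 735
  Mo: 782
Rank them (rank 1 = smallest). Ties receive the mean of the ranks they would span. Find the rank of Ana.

5.5

Sorted (ascending): 256, 271, 413, 527, 624, 624, 732, 735, 771, 782, 914
The 2 values of 624 occupy positions 5–6 → average rank (5+6)/2 = 5.5.
Ana has value 624 → rank 5.5.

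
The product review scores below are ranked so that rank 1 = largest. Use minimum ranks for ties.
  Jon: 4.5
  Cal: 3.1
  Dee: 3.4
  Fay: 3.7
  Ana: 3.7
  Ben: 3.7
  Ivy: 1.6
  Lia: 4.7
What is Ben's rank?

3

Sorted (descending): 4.7, 4.5, 3.7, 3.7, 3.7, 3.4, 3.1, 1.6
The 3 values of 3.7 occupy positions 3–5 → each gets rank 3.
Ben has value 3.7 → rank 3.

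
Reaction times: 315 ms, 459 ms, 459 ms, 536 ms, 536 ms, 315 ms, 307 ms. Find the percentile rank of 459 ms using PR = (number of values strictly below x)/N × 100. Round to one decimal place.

N = 7.
Strictly below 459: 3. Equal to 459: 2.
PR = 3/7 × 100 = 42.9

42.9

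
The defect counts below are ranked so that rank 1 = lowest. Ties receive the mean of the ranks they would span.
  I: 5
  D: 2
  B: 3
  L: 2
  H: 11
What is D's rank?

1.5

Sorted (ascending): 2, 2, 3, 5, 11
The 2 values of 2 occupy positions 1–2 → average rank (1+2)/2 = 1.5.
D has value 2 → rank 1.5.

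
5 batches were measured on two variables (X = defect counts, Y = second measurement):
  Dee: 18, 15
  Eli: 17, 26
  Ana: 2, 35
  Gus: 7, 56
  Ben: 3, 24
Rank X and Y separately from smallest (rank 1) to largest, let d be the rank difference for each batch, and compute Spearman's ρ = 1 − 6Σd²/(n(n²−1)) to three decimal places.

Ranks of variable 1: 5, 4, 1, 3, 2
Ranks of variable 2: 1, 3, 4, 5, 2
d = r₁ − r₂: 4, 1, -3, -2, 0
d²: 16, 1, 9, 4, 0; Σd² = 30
ρ = 1 − 6·30/(5·24) = 1 − 180/120 = -0.500

-0.500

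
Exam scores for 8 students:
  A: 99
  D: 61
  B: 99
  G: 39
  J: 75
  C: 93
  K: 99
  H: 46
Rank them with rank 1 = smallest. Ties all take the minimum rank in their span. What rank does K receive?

6

Sorted (ascending): 39, 46, 61, 75, 93, 99, 99, 99
The 3 values of 99 occupy positions 6–8 → each gets rank 6.
K has value 99 → rank 6.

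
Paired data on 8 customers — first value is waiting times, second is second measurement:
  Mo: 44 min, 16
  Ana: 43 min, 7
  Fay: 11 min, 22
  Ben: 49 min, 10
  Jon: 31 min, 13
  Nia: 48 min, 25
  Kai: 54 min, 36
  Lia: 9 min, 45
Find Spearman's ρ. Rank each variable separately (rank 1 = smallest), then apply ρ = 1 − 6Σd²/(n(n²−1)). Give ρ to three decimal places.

Ranks of variable 1: 5, 4, 2, 7, 3, 6, 8, 1
Ranks of variable 2: 4, 1, 5, 2, 3, 6, 7, 8
d = r₁ − r₂: 1, 3, -3, 5, 0, 0, 1, -7
d²: 1, 9, 9, 25, 0, 0, 1, 49; Σd² = 94
ρ = 1 − 6·94/(8·63) = 1 − 564/504 = -0.119

-0.119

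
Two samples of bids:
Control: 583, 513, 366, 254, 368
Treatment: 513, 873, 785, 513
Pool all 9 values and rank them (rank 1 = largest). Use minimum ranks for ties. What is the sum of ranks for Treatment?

11

Sorted (descending): 873, 785, 583, 513, 513, 513, 368, 366, 254
The 3 values of 513 occupy positions 4–6 → each gets rank 4.
Treatment values → pooled ranks: 513→4, 873→1, 785→2, 513→4
Rank sum = 4 + 1 + 2 + 4 = 11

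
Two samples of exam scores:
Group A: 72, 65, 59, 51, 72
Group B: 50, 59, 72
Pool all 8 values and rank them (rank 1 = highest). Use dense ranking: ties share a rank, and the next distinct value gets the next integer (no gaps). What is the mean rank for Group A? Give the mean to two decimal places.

2.20

Sorted (descending): 72, 72, 72, 65, 59, 59, 51, 50
The 3 values of 72 share dense rank 1.
The 2 values of 59 share dense rank 3.
Remaining distinct values take the next consecutive integers.
Group A values → pooled ranks: 72→1, 65→2, 59→3, 51→4, 72→1
Mean rank = (1 + 2 + 3 + 4 + 1) / 5 = 2.20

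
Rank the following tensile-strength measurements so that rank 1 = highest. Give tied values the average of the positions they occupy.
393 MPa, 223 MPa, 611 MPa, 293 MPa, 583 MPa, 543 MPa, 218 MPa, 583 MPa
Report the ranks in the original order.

Sorted (descending): 611, 583, 583, 543, 393, 293, 223, 218
The 2 values of 583 occupy positions 2–3 → average rank (2+3)/2 = 2.5.

5, 7, 1, 6, 2.5, 4, 8, 2.5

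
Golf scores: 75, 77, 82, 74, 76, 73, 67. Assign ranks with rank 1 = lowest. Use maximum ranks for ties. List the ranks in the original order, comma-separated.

Sorted (ascending): 67, 73, 74, 75, 76, 77, 82
No ties — each value takes its position as its rank.

4, 6, 7, 3, 5, 2, 1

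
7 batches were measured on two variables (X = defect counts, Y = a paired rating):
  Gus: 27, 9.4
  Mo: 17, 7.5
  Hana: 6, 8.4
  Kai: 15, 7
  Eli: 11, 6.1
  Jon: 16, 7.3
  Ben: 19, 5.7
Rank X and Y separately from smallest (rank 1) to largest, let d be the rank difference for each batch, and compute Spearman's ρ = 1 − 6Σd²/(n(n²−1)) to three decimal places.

0.107

Ranks of variable 1: 7, 5, 1, 3, 2, 4, 6
Ranks of variable 2: 7, 5, 6, 3, 2, 4, 1
d = r₁ − r₂: 0, 0, -5, 0, 0, 0, 5
d²: 0, 0, 25, 0, 0, 0, 25; Σd² = 50
ρ = 1 − 6·50/(7·48) = 1 − 300/336 = 0.107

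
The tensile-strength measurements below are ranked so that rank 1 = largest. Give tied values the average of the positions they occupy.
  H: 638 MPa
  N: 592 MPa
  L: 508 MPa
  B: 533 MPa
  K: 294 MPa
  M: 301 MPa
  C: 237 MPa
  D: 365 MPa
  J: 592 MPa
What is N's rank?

2.5

Sorted (descending): 638, 592, 592, 533, 508, 365, 301, 294, 237
The 2 values of 592 occupy positions 2–3 → average rank (2+3)/2 = 2.5.
N has value 592 MPa → rank 2.5.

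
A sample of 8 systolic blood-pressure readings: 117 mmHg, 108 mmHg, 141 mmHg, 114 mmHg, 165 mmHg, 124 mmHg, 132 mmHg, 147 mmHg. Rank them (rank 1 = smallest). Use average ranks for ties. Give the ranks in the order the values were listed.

Sorted (ascending): 108, 114, 117, 124, 132, 141, 147, 165
No ties — each value takes its position as its rank.

3, 1, 6, 2, 8, 4, 5, 7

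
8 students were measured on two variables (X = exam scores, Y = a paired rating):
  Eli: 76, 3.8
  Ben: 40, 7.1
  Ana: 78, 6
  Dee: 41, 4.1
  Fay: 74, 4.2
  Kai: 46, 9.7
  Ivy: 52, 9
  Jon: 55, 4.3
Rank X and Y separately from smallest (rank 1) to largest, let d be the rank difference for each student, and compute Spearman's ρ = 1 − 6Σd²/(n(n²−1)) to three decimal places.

-0.357

Ranks of variable 1: 7, 1, 8, 2, 6, 3, 4, 5
Ranks of variable 2: 1, 6, 5, 2, 3, 8, 7, 4
d = r₁ − r₂: 6, -5, 3, 0, 3, -5, -3, 1
d²: 36, 25, 9, 0, 9, 25, 9, 1; Σd² = 114
ρ = 1 − 6·114/(8·63) = 1 − 684/504 = -0.357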